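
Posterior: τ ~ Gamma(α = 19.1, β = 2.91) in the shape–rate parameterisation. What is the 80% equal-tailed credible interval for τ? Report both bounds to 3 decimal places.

Posterior: Gamma(shape 19.1, rate 2.91).
Equal-tailed 80% interval: Gamma(19.1, 2.91) quantiles at 0.1 and 0.9.
Posterior mean ≈ 6.564, SD ≈ 1.502; a Normal approximation gives roughly [4.639, 8.488].
Exact: lower = 4.727; upper = 8.547.

[4.727, 8.547]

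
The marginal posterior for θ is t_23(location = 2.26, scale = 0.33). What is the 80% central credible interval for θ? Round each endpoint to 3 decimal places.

[1.825, 2.695]

The t_23 distribution is symmetric; the 80% interval is 2.26 ± t·0.33 with t_{0.9,23} = 1.319.
Half-width: 1.319 × 0.33 = 0.435.
2.26 − 0.435 = 1.825; 2.26 + 0.435 = 2.695.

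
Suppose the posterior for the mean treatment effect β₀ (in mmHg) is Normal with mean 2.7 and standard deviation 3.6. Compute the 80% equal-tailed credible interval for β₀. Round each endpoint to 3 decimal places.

[-1.914, 7.314]

The posterior is symmetric, so the 80% equal-tailed interval is β₀ = 2.7 ± z·3.6 with z = 1.282.
Half-width: 1.282 × 3.6 = 4.614.
2.7 − 4.614 = -1.914; 2.7 + 4.614 = 7.314.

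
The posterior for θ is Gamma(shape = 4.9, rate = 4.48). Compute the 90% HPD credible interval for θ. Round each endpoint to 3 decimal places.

[0.323, 1.834]

The posterior is unimodal and skewed, so the HPD interval has equal density at both endpoints and is the shortest 90% interval.
Solving f(0.323) = f(1.834) with F(1.834) − F(0.323) = 0.90 gives [0.323, 1.834].
For comparison, the equal-tailed interval is [0.426, 2.012]; the HPD is narrower and shifted toward the mode.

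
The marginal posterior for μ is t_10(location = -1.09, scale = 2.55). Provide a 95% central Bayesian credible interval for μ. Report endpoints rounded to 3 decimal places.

The t_10 distribution is symmetric; the 95% interval is -1.09 ± t·2.55 with t_{0.975,10} = 2.228.
Half-width: 2.228 × 2.55 = 5.682.
-1.09 − 5.682 = -6.772; -1.09 + 5.682 = 4.592.

[-6.772, 4.592]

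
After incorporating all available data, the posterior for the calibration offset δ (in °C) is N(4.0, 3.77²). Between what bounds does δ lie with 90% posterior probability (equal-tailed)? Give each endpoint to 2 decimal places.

The posterior is symmetric, so the 90% equal-tailed interval is δ = 4.0 ± z·3.77 with z = 1.645.
Half-width: 1.645 × 3.77 = 6.20.
4.0 − 6.20 = -2.20; 4.0 + 6.20 = 10.20.

[-2.20, 10.20]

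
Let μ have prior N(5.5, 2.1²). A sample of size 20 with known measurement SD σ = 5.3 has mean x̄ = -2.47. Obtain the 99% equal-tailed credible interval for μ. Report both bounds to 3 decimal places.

[-3.203, 2.114]

Posterior precision = 1/2.1² + 20/5.3² = 0.2268 + 0.7120 = 0.9388, so posterior SD = 1.0321.
Posterior mean = (5.5/2.1² + 20·-2.47/5.3²) / 0.9388 = -0.5448.
Interval: -0.5448 ± 2.576 × 1.0321 → [-3.203, 2.114].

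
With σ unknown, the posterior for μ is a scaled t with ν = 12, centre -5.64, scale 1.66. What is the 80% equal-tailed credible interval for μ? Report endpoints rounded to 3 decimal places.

The t_12 distribution is symmetric; the 80% interval is -5.64 ± t·1.66 with t_{0.9,12} = 1.356.
Half-width: 1.356 × 1.66 = 2.251.
-5.64 − 2.251 = -7.891; -5.64 + 2.251 = -3.389.

[-7.891, -3.389]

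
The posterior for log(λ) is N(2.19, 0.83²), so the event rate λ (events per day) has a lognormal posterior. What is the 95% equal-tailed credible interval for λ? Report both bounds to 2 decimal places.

[1.76, 45.46]

On the log scale the 95% interval is 2.19 ± 1.960 × 0.83 = [0.5632, 3.8168].
Exponentiate: [e^0.5632, e^3.8168] = [1.76, 45.46].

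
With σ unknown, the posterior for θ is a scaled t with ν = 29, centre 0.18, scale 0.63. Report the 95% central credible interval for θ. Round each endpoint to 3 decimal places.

The t_29 distribution is symmetric; the 95% interval is 0.18 ± t·0.63 with t_{0.975,29} = 2.045.
Half-width: 2.045 × 0.63 = 1.288.
0.18 − 1.288 = -1.108; 0.18 + 1.288 = 1.468.

[-1.108, 1.468]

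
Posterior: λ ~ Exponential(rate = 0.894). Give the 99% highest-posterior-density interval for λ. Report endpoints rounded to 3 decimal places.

The exponential density is strictly decreasing on [0, ∞), so the HPD interval is anchored at 0: [0, q] with P(λ ≤ q) = 0.99.
q = −ln(1 − 0.99) / 0.894 = 4.6052 / 0.894 = 5.151.

[0.000, 5.151]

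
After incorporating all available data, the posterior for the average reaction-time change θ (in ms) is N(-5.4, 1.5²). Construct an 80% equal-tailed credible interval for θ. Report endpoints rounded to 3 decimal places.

The posterior is symmetric, so the 80% equal-tailed interval is θ = -5.4 ± z·1.5 with z = 1.282.
Half-width: 1.282 × 1.5 = 1.922.
-5.4 − 1.922 = -7.322; -5.4 + 1.922 = -3.478.

[-7.322, -3.478]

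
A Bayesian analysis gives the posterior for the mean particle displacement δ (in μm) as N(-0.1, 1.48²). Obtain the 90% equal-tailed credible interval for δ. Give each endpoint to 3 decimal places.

[-2.534, 2.334]

The posterior is symmetric, so the 90% equal-tailed interval is δ = -0.1 ± z·1.48 with z = 1.645.
Half-width: 1.645 × 1.48 = 2.434.
-0.1 − 2.434 = -2.534; -0.1 + 2.434 = 2.334.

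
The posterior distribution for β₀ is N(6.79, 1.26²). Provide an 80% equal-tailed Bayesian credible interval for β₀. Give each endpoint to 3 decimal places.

The posterior is symmetric, so the 80% equal-tailed interval is β₀ = 6.79 ± z·1.26 with z = 1.282.
Half-width: 1.282 × 1.26 = 1.615.
6.79 − 1.615 = 5.175; 6.79 + 1.615 = 8.405.

[5.175, 8.405]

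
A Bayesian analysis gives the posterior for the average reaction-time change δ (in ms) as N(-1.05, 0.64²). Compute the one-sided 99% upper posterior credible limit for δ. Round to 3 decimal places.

Need U with P(δ ≤ U) = 0.99: U = -1.05 + z_{0.01}·0.64.
z = 2.326; U = -1.05 + 2.326 × 0.64 = 0.439.

0.439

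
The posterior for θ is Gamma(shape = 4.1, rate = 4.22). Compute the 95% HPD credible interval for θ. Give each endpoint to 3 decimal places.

[0.180, 1.919]

The posterior is unimodal and skewed, so the HPD interval has equal density at both endpoints and is the shortest 95% interval.
Solving f(0.180) = f(1.919) with F(1.919) − F(0.180) = 0.95 gives [0.180, 1.919].
For comparison, the equal-tailed interval is [0.270, 2.113]; the HPD is narrower and shifted toward the mode.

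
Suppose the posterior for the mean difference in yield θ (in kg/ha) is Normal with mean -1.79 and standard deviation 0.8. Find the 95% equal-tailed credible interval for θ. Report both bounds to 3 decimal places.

The posterior is symmetric, so the 95% equal-tailed interval is θ = -1.79 ± z·0.8 with z = 1.960.
Half-width: 1.960 × 0.8 = 1.568.
-1.79 − 1.568 = -3.358; -1.79 + 1.568 = -0.222.

[-3.358, -0.222]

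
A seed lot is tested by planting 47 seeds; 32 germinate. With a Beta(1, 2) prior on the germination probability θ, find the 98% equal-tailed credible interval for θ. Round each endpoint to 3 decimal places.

Posterior: Beta(1+32, 2+15) = Beta(33, 17).
Equal-tailed 98% interval: the 0.01 and 0.99 quantiles of Beta(33, 17).
Posterior mean ≈ 0.660, SD ≈ 0.066; a Normal approximation gives roughly [0.506, 0.814].
Exact: F⁻¹(0.01) = 0.498; F⁻¹(0.99) = 0.803.

[0.498, 0.803]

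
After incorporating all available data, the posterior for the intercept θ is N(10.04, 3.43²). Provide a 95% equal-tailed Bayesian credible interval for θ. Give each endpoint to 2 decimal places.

[3.32, 16.76]

The posterior is symmetric, so the 95% equal-tailed interval is θ = 10.04 ± z·3.43 with z = 1.960.
Half-width: 1.960 × 3.43 = 6.72.
10.04 − 6.72 = 3.32; 10.04 + 6.72 = 16.76.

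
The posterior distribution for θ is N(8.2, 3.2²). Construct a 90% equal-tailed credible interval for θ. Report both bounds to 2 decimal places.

[2.94, 13.46]

The posterior is symmetric, so the 90% equal-tailed interval is θ = 8.2 ± z·3.2 with z = 1.645.
Half-width: 1.645 × 3.2 = 5.26.
8.2 − 5.26 = 2.94; 8.2 + 5.26 = 13.46.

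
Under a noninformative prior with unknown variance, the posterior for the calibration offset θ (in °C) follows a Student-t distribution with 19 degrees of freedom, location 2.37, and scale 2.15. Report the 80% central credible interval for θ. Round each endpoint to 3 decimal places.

[-0.485, 5.225]

The t_19 distribution is symmetric; the 80% interval is 2.37 ± t·2.15 with t_{0.9,19} = 1.328.
Half-width: 1.328 × 2.15 = 2.855.
2.37 − 2.855 = -0.485; 2.37 + 2.855 = 5.225.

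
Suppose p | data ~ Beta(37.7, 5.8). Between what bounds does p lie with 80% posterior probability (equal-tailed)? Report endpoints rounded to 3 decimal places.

[0.798, 0.928]

Posterior: Beta(37.7, 5.8).
Equal-tailed 80% interval: the 0.1 and 0.9 quantiles of Beta(37.7, 5.8).
Posterior mean ≈ 0.867, SD ≈ 0.051; a Normal approximation gives roughly [0.801, 0.932].
Exact: F⁻¹(0.1) = 0.798; F⁻¹(0.9) = 0.928.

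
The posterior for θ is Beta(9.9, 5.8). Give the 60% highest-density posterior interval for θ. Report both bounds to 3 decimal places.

[0.543, 0.747]

The posterior is unimodal and skewed, so the HPD interval has equal density at both endpoints and is the shortest 60% interval.
Solving f(0.543) = f(0.747) with F(0.747) − F(0.543) = 0.60 gives [0.543, 0.747].
For comparison, the equal-tailed interval is [0.529, 0.735]; the HPD is narrower and shifted toward the mode.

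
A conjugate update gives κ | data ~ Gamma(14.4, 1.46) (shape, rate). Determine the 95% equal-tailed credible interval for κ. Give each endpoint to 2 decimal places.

[5.44, 15.57]

Posterior: Gamma(shape 14.4, rate 1.46).
Equal-tailed 95% interval: Gamma(14.4, 1.46) quantiles at 0.025 and 0.975.
Posterior mean ≈ 9.86, SD ≈ 2.60; a Normal approximation gives roughly [4.77, 14.96].
Exact: lower = 5.44; upper = 15.57.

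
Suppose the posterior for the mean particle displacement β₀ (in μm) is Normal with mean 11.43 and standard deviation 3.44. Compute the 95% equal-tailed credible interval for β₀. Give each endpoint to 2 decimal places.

[4.69, 18.17]

The posterior is symmetric, so the 95% equal-tailed interval is β₀ = 11.43 ± z·3.44 with z = 1.960.
Half-width: 1.960 × 3.44 = 6.74.
11.43 − 6.74 = 4.69; 11.43 + 6.74 = 18.17.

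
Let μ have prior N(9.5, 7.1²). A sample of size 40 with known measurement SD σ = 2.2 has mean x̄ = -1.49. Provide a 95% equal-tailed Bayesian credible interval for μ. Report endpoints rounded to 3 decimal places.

[-2.145, -0.783]

Posterior precision = 1/7.1² + 40/2.2² = 0.0198 + 8.2645 = 8.2843, so posterior SD = 0.3474.
Posterior mean = (9.5/7.1² + 40·-1.49/2.2²) / 8.2843 = -1.4637.
Interval: -1.4637 ± 1.960 × 0.3474 → [-2.145, -0.783].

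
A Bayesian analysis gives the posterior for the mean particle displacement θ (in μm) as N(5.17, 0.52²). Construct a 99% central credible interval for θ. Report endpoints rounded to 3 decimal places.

The posterior is symmetric, so the 99% equal-tailed interval is θ = 5.17 ± z·0.52 with z = 2.576.
Half-width: 2.576 × 0.52 = 1.339.
5.17 − 1.339 = 3.831; 5.17 + 1.339 = 6.509.

[3.831, 6.509]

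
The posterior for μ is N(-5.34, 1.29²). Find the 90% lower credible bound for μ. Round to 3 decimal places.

-6.993

Need L with P(μ ≥ L) = 0.90: L = -5.34 − z_{0.1}·1.29.
z = 1.282; L = -5.34 − 1.282 × 1.29 = -6.993.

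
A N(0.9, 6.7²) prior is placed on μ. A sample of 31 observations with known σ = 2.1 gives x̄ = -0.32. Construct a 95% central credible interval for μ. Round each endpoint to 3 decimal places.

[-1.054, 0.422]

Posterior precision = 1/6.7² + 31/2.1² = 0.0223 + 7.0295 = 7.0518, so posterior SD = 0.3766.
Posterior mean = (0.9/6.7² + 31·-0.32/2.1²) / 7.0518 = -0.3161.
Interval: -0.3161 ± 1.960 × 0.3766 → [-1.054, 0.422].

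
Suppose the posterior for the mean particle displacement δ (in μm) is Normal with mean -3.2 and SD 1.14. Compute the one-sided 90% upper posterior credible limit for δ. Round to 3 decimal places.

Need U with P(δ ≤ U) = 0.90: U = -3.2 + z_{0.1}·1.14.
z = 1.282; U = -3.2 + 1.282 × 1.14 = -1.739.

-1.739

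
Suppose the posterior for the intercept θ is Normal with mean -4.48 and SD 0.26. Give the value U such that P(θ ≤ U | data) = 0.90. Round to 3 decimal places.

Need U with P(θ ≤ U) = 0.90: U = -4.48 + z_{0.1}·0.26.
z = 1.282; U = -4.48 + 1.282 × 0.26 = -4.147.

-4.147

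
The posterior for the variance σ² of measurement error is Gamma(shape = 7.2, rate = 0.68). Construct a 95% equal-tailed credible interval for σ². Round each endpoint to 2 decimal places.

Posterior: Gamma(shape 7.2, rate 0.68).
Equal-tailed 95% interval: Gamma(7.2, 0.68) quantiles at 0.025 and 0.975.
Posterior mean ≈ 10.59, SD ≈ 3.95; a Normal approximation gives roughly [2.85, 18.32].
Exact: lower = 4.32; upper = 19.61.

[4.32, 19.61]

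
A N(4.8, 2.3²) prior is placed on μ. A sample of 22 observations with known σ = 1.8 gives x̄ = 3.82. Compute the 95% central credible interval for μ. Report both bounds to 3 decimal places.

Posterior precision = 1/2.3² + 22/1.8² = 0.1890 + 6.7901 = 6.9792, so posterior SD = 0.3785.
Posterior mean = (4.8/2.3² + 22·3.82/1.8²) / 6.9792 = 3.8465.
Interval: 3.8465 ± 1.960 × 0.3785 → [3.105, 4.588].

[3.105, 4.588]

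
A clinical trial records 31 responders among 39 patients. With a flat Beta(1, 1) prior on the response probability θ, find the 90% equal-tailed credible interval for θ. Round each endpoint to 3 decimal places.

[0.668, 0.877]

Posterior: Beta(1+31, 1+8) = Beta(32, 9).
Equal-tailed 90% interval: the 0.05 and 0.95 quantiles of Beta(32, 9).
Posterior mean ≈ 0.780, SD ≈ 0.064; a Normal approximation gives roughly [0.675, 0.886].
Exact: F⁻¹(0.05) = 0.668; F⁻¹(0.95) = 0.877.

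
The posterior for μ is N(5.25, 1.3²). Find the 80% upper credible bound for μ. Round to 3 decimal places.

6.344

Need U with P(μ ≤ U) = 0.80: U = 5.25 + z_{0.2}·1.3.
z = 0.842; U = 5.25 + 0.842 × 1.3 = 6.344.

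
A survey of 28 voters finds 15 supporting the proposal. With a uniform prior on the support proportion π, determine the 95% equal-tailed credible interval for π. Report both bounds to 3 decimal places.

Posterior: Beta(1+15, 1+13) = Beta(16, 14).
Equal-tailed 95% interval: the 0.025 and 0.975 quantiles of Beta(16, 14).
Posterior mean ≈ 0.533, SD ≈ 0.090; a Normal approximation gives roughly [0.358, 0.709].
Exact: F⁻¹(0.025) = 0.357; F⁻¹(0.975) = 0.706.

[0.357, 0.706]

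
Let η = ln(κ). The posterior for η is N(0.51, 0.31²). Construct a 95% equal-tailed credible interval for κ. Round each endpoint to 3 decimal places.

[0.907, 3.057]

On the log scale the 95% interval is 0.51 ± 1.960 × 0.31 = [-0.0976, 1.1176].
Exponentiate: [e^-0.0976, e^1.1176] = [0.907, 3.057].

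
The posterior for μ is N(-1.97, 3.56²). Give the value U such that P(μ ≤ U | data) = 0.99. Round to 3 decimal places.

Need U with P(μ ≤ U) = 0.99: U = -1.97 + z_{0.01}·3.56.
z = 2.326; U = -1.97 + 2.326 × 3.56 = 6.312.

6.312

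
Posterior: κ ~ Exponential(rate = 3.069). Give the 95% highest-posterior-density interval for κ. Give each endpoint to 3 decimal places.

The exponential density is strictly decreasing on [0, ∞), so the HPD interval is anchored at 0: [0, q] with P(κ ≤ q) = 0.95.
q = −ln(1 − 0.95) / 3.069 = 2.9957 / 3.069 = 0.976.

[0.000, 0.976]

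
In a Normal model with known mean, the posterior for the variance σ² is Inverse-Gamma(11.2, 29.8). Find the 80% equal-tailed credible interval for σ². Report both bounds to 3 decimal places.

[1.905, 4.149]

Inverse-Gamma(11.2, 29.8) quantiles: F⁻¹(0.1) and F⁻¹(0.9).
Equivalently, 1/σ² ~ Gamma(11.2, rate = 29.8); invert its 0.9 and 0.1 quantiles.
Posterior mean ≈ 2.922, SD ≈ 0.963; a Normal approximation gives roughly [1.687, 4.156].
Exact: lower = 1.905; upper = 4.149.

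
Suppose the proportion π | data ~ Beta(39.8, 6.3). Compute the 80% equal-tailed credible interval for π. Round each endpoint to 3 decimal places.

Posterior: Beta(39.8, 6.3).
Equal-tailed 80% interval: the 0.1 and 0.9 quantiles of Beta(39.8, 6.3).
Posterior mean ≈ 0.863, SD ≈ 0.050; a Normal approximation gives roughly [0.799, 0.927].
Exact: F⁻¹(0.1) = 0.796; F⁻¹(0.9) = 0.924.

[0.796, 0.924]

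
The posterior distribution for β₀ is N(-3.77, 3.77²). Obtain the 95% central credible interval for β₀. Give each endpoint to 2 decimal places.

[-11.16, 3.62]

The posterior is symmetric, so the 95% equal-tailed interval is β₀ = -3.77 ± z·3.77 with z = 1.960.
Half-width: 1.960 × 3.77 = 7.39.
-3.77 − 7.39 = -11.16; -3.77 + 7.39 = 3.62.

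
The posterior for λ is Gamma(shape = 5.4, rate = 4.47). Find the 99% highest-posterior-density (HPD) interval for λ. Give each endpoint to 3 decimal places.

[0.204, 2.773]

The posterior is unimodal and skewed, so the HPD interval has equal density at both endpoints and is the shortest 99% interval.
Solving f(0.204) = f(2.773) with F(2.773) − F(0.204) = 0.99 gives [0.204, 2.773].
For comparison, the equal-tailed interval is [0.281, 2.958]; the HPD is narrower and shifted toward the mode.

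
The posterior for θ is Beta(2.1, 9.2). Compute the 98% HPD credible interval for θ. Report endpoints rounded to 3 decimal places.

The posterior is unimodal and skewed, so the HPD interval has equal density at both endpoints and is the shortest 98% interval.
Solving f(0.005) = f(0.464) with F(0.464) − F(0.005) = 0.98 gives [0.005, 0.464].
For comparison, the equal-tailed interval is [0.017, 0.505]; the HPD is narrower and shifted toward the mode.

[0.005, 0.464]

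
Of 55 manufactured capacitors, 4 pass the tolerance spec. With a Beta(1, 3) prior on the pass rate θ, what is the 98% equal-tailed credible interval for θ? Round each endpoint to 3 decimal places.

Posterior: Beta(1+4, 3+51) = Beta(5, 54).
Equal-tailed 98% interval: the 0.01 and 0.99 quantiles of Beta(5, 54).
Posterior mean ≈ 0.085, SD ≈ 0.036; a Normal approximation gives roughly [0.001, 0.168].
Exact: F⁻¹(0.01) = 0.023; F⁻¹(0.99) = 0.187.

[0.023, 0.187]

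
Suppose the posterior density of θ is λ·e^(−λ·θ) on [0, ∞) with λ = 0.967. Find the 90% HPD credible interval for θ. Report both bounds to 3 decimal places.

[0.000, 2.381]

The exponential density is strictly decreasing on [0, ∞), so the HPD interval is anchored at 0: [0, q] with P(θ ≤ q) = 0.90.
q = −ln(1 − 0.90) / 0.967 = 2.3026 / 0.967 = 2.381.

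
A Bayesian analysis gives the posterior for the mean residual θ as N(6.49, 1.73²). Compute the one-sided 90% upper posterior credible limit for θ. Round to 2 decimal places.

8.71

Need U with P(θ ≤ U) = 0.90: U = 6.49 + z_{0.1}·1.73.
z = 1.282; U = 6.49 + 1.282 × 1.73 = 8.71.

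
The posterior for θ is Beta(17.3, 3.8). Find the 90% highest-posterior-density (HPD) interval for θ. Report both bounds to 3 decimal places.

The posterior is unimodal and skewed, so the HPD interval has equal density at both endpoints and is the shortest 90% interval.
Solving f(0.695) = f(0.951) with F(0.951) − F(0.695) = 0.90 gives [0.695, 0.951].
For comparison, the equal-tailed interval is [0.670, 0.935]; the HPD is narrower and shifted toward the mode.

[0.695, 0.951]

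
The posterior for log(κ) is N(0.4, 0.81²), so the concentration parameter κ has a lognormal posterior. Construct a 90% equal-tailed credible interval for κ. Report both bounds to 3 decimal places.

On the log scale the 90% interval is 0.4 ± 1.645 × 0.81 = [-0.9323, 1.7323].
Exponentiate: [e^-0.9323, e^1.7323] = [0.394, 5.654].

[0.394, 5.654]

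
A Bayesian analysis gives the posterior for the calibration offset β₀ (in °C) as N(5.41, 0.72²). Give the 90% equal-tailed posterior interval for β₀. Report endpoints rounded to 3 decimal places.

[4.226, 6.594]

The posterior is symmetric, so the 90% equal-tailed interval is β₀ = 5.41 ± z·0.72 with z = 1.645.
Half-width: 1.645 × 0.72 = 1.184.
5.41 − 1.184 = 4.226; 5.41 + 1.184 = 6.594.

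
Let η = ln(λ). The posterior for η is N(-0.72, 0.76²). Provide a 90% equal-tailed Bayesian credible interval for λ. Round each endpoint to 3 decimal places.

On the log scale the 90% interval is -0.72 ± 1.645 × 0.76 = [-1.9701, 0.5301].
Exponentiate: [e^-1.9701, e^0.5301] = [0.139, 1.699].

[0.139, 1.699]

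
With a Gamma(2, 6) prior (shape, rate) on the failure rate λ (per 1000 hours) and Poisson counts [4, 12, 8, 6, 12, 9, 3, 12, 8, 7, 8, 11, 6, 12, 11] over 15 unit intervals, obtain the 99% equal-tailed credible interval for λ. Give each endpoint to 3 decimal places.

Posterior: Gamma(2+129, 6+15) = Gamma(131, 21) (shape, rate).
Equal-tailed 99% interval: Gamma(131, 21) quantiles at 0.005 and 0.995.
Posterior mean ≈ 6.238, SD ≈ 0.545; a Normal approximation gives roughly [4.834, 7.642].
Exact: lower = 4.924; upper = 7.731.

[4.924, 7.731]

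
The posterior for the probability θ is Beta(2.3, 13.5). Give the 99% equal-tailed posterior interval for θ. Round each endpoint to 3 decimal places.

[0.011, 0.433]

Posterior: Beta(2.3, 13.5).
Equal-tailed 99% interval: the 0.005 and 0.995 quantiles of Beta(2.3, 13.5).
Posterior mean ≈ 0.146, SD ≈ 0.086; a Normal approximation gives roughly [-0.076, 0.367].
Exact: F⁻¹(0.005) = 0.011; F⁻¹(0.995) = 0.433.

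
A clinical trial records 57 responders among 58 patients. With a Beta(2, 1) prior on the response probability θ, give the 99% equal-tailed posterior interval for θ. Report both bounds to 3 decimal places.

[0.883, 0.998]

Posterior: Beta(2+57, 1+1) = Beta(59, 2).
Equal-tailed 99% interval: the 0.005 and 0.995 quantiles of Beta(59, 2).
Posterior mean ≈ 0.967, SD ≈ 0.023; a Normal approximation gives roughly [0.909, 1.025].
Exact: F⁻¹(0.005) = 0.883; F⁻¹(0.995) = 0.998.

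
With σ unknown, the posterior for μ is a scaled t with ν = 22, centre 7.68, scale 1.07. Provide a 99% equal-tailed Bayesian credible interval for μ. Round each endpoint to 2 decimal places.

[4.66, 10.70]

The t_22 distribution is symmetric; the 99% interval is 7.68 ± t·1.07 with t_{0.995,22} = 2.819.
Half-width: 2.819 × 1.07 = 3.02.
7.68 − 3.02 = 4.66; 7.68 + 3.02 = 10.70.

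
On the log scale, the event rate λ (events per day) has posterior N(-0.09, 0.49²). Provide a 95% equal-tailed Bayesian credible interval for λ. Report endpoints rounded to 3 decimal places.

On the log scale the 95% interval is -0.09 ± 1.960 × 0.49 = [-1.0504, 0.8704].
Exponentiate: [e^-1.0504, e^0.8704] = [0.350, 2.388].

[0.350, 2.388]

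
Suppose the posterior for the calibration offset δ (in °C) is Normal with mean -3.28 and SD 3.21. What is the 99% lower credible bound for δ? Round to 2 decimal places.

-10.75

Need L with P(δ ≥ L) = 0.99: L = -3.28 − z_{0.01}·3.21.
z = 2.326; L = -3.28 − 2.326 × 3.21 = -10.75.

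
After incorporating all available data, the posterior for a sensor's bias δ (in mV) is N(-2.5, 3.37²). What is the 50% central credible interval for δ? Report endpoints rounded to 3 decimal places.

The posterior is symmetric, so the 50% equal-tailed interval is δ = -2.5 ± z·3.37 with z = 0.674.
Half-width: 0.674 × 3.37 = 2.273.
-2.5 − 2.273 = -4.773; -2.5 + 2.273 = -0.227.

[-4.773, -0.227]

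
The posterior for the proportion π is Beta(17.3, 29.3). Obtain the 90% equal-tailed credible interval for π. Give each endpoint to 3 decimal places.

Posterior: Beta(17.3, 29.3).
Equal-tailed 90% interval: the 0.05 and 0.95 quantiles of Beta(17.3, 29.3).
Posterior mean ≈ 0.371, SD ≈ 0.070; a Normal approximation gives roughly [0.256, 0.486].
Exact: F⁻¹(0.05) = 0.259; F⁻¹(0.95) = 0.490.

[0.259, 0.490]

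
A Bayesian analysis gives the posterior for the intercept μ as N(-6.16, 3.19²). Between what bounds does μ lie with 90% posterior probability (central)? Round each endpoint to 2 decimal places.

The posterior is symmetric, so the 90% equal-tailed interval is μ = -6.16 ± z·3.19 with z = 1.645.
Half-width: 1.645 × 3.19 = 5.25.
-6.16 − 5.25 = -11.41; -6.16 + 5.25 = -0.91.

[-11.41, -0.91]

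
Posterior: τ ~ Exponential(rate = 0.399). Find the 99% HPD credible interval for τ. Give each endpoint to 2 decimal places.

[0.00, 11.54]

The exponential density is strictly decreasing on [0, ∞), so the HPD interval is anchored at 0: [0, q] with P(τ ≤ q) = 0.99.
q = −ln(1 − 0.99) / 0.399 = 4.6052 / 0.399 = 11.54.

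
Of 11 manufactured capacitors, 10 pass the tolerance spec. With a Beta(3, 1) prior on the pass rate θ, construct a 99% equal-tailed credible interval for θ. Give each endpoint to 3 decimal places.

Posterior: Beta(3+10, 1+1) = Beta(13, 2).
Equal-tailed 99% interval: the 0.005 and 0.995 quantiles of Beta(13, 2).
Posterior mean ≈ 0.867, SD ≈ 0.085; a Normal approximation gives roughly [0.648, 1.086].
Exact: F⁻¹(0.005) = 0.576; F⁻¹(0.995) = 0.992.

[0.576, 0.992]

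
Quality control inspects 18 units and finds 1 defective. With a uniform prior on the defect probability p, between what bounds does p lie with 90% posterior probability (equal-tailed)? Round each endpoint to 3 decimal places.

[0.019, 0.226]

Posterior: Beta(1+1, 1+17) = Beta(2, 18).
Equal-tailed 90% interval: the 0.05 and 0.95 quantiles of Beta(2, 18).
Posterior mean ≈ 0.100, SD ≈ 0.065; a Normal approximation gives roughly [-0.008, 0.208].
Exact: F⁻¹(0.05) = 0.019; F⁻¹(0.95) = 0.226.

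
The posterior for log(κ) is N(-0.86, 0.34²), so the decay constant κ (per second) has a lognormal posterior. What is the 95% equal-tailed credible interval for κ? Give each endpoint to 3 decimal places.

[0.217, 0.824]

On the log scale the 95% interval is -0.86 ± 1.960 × 0.34 = [-1.5264, -0.1936].
Exponentiate: [e^-1.5264, e^-0.1936] = [0.217, 0.824].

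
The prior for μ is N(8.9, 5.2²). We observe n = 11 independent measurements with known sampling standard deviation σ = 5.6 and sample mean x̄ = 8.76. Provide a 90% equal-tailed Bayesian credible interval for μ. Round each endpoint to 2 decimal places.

Posterior precision = 1/5.2² + 11/5.6² = 0.0370 + 0.3508 = 0.3877, so posterior SD = 1.6059.
Posterior mean = (8.9/5.2² + 11·8.76/5.6²) / 0.3877 = 8.7734.
Interval: 8.7734 ± 1.645 × 1.6059 → [6.13, 11.41].

[6.13, 11.41]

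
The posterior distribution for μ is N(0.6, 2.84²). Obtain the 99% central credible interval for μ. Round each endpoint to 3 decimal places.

[-6.715, 7.915]

The posterior is symmetric, so the 99% equal-tailed interval is μ = 0.6 ± z·2.84 with z = 2.576.
Half-width: 2.576 × 2.84 = 7.315.
0.6 − 7.315 = -6.715; 0.6 + 7.315 = 7.915.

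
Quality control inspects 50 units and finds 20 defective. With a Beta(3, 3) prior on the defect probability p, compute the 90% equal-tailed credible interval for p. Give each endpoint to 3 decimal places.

Posterior: Beta(3+20, 3+30) = Beta(23, 33).
Equal-tailed 90% interval: the 0.05 and 0.95 quantiles of Beta(23, 33).
Posterior mean ≈ 0.411, SD ≈ 0.065; a Normal approximation gives roughly [0.304, 0.518].
Exact: F⁻¹(0.05) = 0.305; F⁻¹(0.95) = 0.520.

[0.305, 0.520]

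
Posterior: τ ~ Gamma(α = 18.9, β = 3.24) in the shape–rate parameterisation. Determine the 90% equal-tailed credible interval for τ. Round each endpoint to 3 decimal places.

Posterior: Gamma(shape 18.9, rate 3.24).
Equal-tailed 90% interval: Gamma(18.9, 3.24) quantiles at 0.05 and 0.95.
Posterior mean ≈ 5.833, SD ≈ 1.342; a Normal approximation gives roughly [3.626, 8.040].
Exact: lower = 3.815; upper = 8.201.

[3.815, 8.201]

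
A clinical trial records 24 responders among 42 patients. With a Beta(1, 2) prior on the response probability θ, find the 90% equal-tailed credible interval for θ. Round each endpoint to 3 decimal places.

[0.433, 0.675]

Posterior: Beta(1+24, 2+18) = Beta(25, 20).
Equal-tailed 90% interval: the 0.05 and 0.95 quantiles of Beta(25, 20).
Posterior mean ≈ 0.556, SD ≈ 0.073; a Normal approximation gives roughly [0.435, 0.676].
Exact: F⁻¹(0.05) = 0.433; F⁻¹(0.95) = 0.675.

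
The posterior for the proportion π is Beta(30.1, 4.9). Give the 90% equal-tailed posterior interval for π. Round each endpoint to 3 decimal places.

[0.754, 0.942]

Posterior: Beta(30.1, 4.9).
Equal-tailed 90% interval: the 0.05 and 0.95 quantiles of Beta(30.1, 4.9).
Posterior mean ≈ 0.860, SD ≈ 0.058; a Normal approximation gives roughly [0.765, 0.955].
Exact: F⁻¹(0.05) = 0.754; F⁻¹(0.95) = 0.942.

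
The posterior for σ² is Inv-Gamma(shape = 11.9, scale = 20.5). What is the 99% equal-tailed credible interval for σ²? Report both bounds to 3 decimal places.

Inverse-Gamma(11.9, 20.5) quantiles: F⁻¹(0.005) and F⁻¹(0.995).
Equivalently, 1/σ² ~ Gamma(11.9, rate = 20.5); invert its 0.995 and 0.005 quantiles.
Posterior mean ≈ 1.881, SD ≈ 0.598; a Normal approximation gives roughly [0.341, 3.420].
Exact: lower = 0.905; upper = 4.201.

[0.905, 4.201]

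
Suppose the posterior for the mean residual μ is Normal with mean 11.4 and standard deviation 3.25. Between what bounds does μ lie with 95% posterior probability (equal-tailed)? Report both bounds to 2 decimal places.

[5.03, 17.77]

The posterior is symmetric, so the 95% equal-tailed interval is μ = 11.4 ± z·3.25 with z = 1.960.
Half-width: 1.960 × 3.25 = 6.37.
11.4 − 6.37 = 5.03; 11.4 + 6.37 = 17.77.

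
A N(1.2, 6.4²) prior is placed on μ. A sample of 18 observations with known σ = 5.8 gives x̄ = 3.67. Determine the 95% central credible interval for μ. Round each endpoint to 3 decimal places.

[0.942, 6.183]

Posterior precision = 1/6.4² + 18/5.8² = 0.0244 + 0.5351 = 0.5595, so posterior SD = 1.3369.
Posterior mean = (1.2/6.4² + 18·3.67/5.8²) / 0.5595 = 3.5622.
Interval: 3.5622 ± 1.960 × 1.3369 → [0.942, 6.183].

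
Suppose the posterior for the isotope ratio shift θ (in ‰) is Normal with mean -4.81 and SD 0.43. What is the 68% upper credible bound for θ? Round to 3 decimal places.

Need U with P(θ ≤ U) = 0.68: U = -4.81 + z_{0.32}·0.43.
z = 0.468; U = -4.81 + 0.468 × 0.43 = -4.609.

-4.609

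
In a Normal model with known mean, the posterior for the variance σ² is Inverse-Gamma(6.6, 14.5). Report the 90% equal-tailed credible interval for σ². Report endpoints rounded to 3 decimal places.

Inverse-Gamma(6.6, 14.5) quantiles: F⁻¹(0.05) and F⁻¹(0.95).
Equivalently, 1/σ² ~ Gamma(6.6, rate = 14.5); invert its 0.95 and 0.05 quantiles.
Posterior mean ≈ 2.589, SD ≈ 1.207; a Normal approximation gives roughly [0.604, 4.575].
Exact: lower = 1.282; upper = 4.812.

[1.282, 4.812]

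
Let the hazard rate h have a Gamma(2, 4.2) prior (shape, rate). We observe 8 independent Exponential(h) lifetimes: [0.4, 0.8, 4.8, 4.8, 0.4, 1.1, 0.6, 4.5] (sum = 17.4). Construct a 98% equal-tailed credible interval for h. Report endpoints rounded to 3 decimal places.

Posterior: Gamma(2+8, 4.2+17.4) = Gamma(10, 21.6) (shape, rate).
Equal-tailed 98% interval: Gamma(10, 21.6) quantiles at 0.01 and 0.99.
Posterior mean ≈ 0.463, SD ≈ 0.146; a Normal approximation gives roughly [0.122, 0.804].
Exact: lower = 0.191; upper = 0.870.

[0.191, 0.870]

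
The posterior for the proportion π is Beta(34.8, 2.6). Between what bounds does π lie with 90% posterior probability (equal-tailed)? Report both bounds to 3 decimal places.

[0.852, 0.983]

Posterior: Beta(34.8, 2.6).
Equal-tailed 90% interval: the 0.05 and 0.95 quantiles of Beta(34.8, 2.6).
Posterior mean ≈ 0.930, SD ≈ 0.041; a Normal approximation gives roughly [0.863, 0.998].
Exact: F⁻¹(0.05) = 0.852; F⁻¹(0.95) = 0.983.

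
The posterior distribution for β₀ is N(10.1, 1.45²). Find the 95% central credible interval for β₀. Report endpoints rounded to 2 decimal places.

[7.26, 12.94]

The posterior is symmetric, so the 95% equal-tailed interval is β₀ = 10.1 ± z·1.45 with z = 1.960.
Half-width: 1.960 × 1.45 = 2.84.
10.1 − 2.84 = 7.26; 10.1 + 2.84 = 12.94.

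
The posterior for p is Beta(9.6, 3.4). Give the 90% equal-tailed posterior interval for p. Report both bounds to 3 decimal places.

[0.525, 0.909]

Posterior: Beta(9.6, 3.4).
Equal-tailed 90% interval: the 0.05 and 0.95 quantiles of Beta(9.6, 3.4).
Posterior mean ≈ 0.738, SD ≈ 0.117; a Normal approximation gives roughly [0.545, 0.932].
Exact: F⁻¹(0.05) = 0.525; F⁻¹(0.95) = 0.909.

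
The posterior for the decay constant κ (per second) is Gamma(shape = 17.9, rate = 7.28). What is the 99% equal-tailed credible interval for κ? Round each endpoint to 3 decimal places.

Posterior: Gamma(shape 17.9, rate 7.28).
Equal-tailed 99% interval: Gamma(17.9, 7.28) quantiles at 0.005 and 0.995.
Posterior mean ≈ 2.459, SD ≈ 0.581; a Normal approximation gives roughly [0.962, 3.956].
Exact: lower = 1.219; upper = 4.212.

[1.219, 4.212]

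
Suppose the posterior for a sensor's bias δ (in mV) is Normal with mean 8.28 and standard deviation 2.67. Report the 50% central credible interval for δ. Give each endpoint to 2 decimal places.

The posterior is symmetric, so the 50% equal-tailed interval is δ = 8.28 ± z·2.67 with z = 0.674.
Half-width: 0.674 × 2.67 = 1.80.
8.28 − 1.80 = 6.48; 8.28 + 1.80 = 10.08.

[6.48, 10.08]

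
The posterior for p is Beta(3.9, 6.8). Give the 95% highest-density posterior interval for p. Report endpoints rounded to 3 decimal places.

The posterior is unimodal and skewed, so the HPD interval has equal density at both endpoints and is the shortest 95% interval.
Solving f(0.105) = f(0.637) with F(0.637) − F(0.105) = 0.95 gives [0.105, 0.637].
For comparison, the equal-tailed interval is [0.120, 0.657]; the HPD is narrower and shifted toward the mode.

[0.105, 0.637]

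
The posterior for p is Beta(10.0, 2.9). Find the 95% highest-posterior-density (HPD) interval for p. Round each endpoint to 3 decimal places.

The posterior is unimodal and skewed, so the HPD interval has equal density at both endpoints and is the shortest 95% interval.
Solving f(0.557) = f(0.968) with F(0.968) − F(0.557) = 0.95 gives [0.557, 0.968].
For comparison, the equal-tailed interval is [0.522, 0.949]; the HPD is narrower and shifted toward the mode.

[0.557, 0.968]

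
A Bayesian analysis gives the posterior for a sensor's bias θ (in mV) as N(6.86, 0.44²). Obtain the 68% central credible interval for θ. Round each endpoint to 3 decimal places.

The posterior is symmetric, so the 68% equal-tailed interval is θ = 6.86 ± z·0.44 with z = 0.994.
Half-width: 0.994 × 0.44 = 0.438.
6.86 − 0.438 = 6.422; 6.86 + 0.438 = 7.298.

[6.422, 7.298]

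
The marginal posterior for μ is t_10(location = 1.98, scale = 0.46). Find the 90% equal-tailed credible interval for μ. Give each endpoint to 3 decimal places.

The t_10 distribution is symmetric; the 90% interval is 1.98 ± t·0.46 with t_{0.95,10} = 1.812.
Half-width: 1.812 × 0.46 = 0.834.
1.98 − 0.834 = 1.146; 1.98 + 0.834 = 2.814.

[1.146, 2.814]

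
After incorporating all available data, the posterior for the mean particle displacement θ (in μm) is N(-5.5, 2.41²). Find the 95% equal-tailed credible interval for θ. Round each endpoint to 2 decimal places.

[-10.22, -0.78]

The posterior is symmetric, so the 95% equal-tailed interval is θ = -5.5 ± z·2.41 with z = 1.960.
Half-width: 1.960 × 2.41 = 4.72.
-5.5 − 4.72 = -10.22; -5.5 + 4.72 = -0.78.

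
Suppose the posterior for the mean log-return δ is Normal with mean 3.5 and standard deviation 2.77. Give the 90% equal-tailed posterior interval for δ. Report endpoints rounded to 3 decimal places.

[-1.056, 8.056]

The posterior is symmetric, so the 90% equal-tailed interval is δ = 3.5 ± z·2.77 with z = 1.645.
Half-width: 1.645 × 2.77 = 4.556.
3.5 − 4.556 = -1.056; 3.5 + 4.556 = 8.056.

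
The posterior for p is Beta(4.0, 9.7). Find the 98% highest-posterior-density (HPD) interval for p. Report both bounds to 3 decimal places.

The posterior is unimodal and skewed, so the HPD interval has equal density at both endpoints and is the shortest 98% interval.
Solving f(0.057) = f(0.575) with F(0.575) − F(0.057) = 0.98 gives [0.057, 0.575].
For comparison, the equal-tailed interval is [0.071, 0.598]; the HPD is narrower and shifted toward the mode.

[0.057, 0.575]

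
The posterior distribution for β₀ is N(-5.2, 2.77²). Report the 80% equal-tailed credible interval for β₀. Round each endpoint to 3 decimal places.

[-8.750, -1.650]

The posterior is symmetric, so the 80% equal-tailed interval is β₀ = -5.2 ± z·2.77 with z = 1.282.
Half-width: 1.282 × 2.77 = 3.550.
-5.2 − 3.550 = -8.750; -5.2 + 3.550 = -1.650.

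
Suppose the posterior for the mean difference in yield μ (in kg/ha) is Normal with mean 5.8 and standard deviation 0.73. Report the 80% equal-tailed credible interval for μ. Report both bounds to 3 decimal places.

[4.864, 6.736]

The posterior is symmetric, so the 80% equal-tailed interval is μ = 5.8 ± z·0.73 with z = 1.282.
Half-width: 1.282 × 0.73 = 0.936.
5.8 − 0.936 = 4.864; 5.8 + 0.936 = 6.736.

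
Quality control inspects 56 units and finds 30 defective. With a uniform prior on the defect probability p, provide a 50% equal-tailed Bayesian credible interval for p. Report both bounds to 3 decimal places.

[0.490, 0.579]

Posterior: Beta(1+30, 1+26) = Beta(31, 27).
Equal-tailed 50% interval: the 0.25 and 0.75 quantiles of Beta(31, 27).
Posterior mean ≈ 0.534, SD ≈ 0.065; a Normal approximation gives roughly [0.491, 0.578].
Exact: F⁻¹(0.25) = 0.490; F⁻¹(0.75) = 0.579.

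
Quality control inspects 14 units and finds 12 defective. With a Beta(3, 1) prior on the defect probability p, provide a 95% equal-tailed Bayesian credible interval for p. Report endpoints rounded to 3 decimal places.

Posterior: Beta(3+12, 1+2) = Beta(15, 3).
Equal-tailed 95% interval: the 0.025 and 0.975 quantiles of Beta(15, 3).
Posterior mean ≈ 0.833, SD ≈ 0.085; a Normal approximation gives roughly [0.666, 1.001].
Exact: F⁻¹(0.025) = 0.636; F⁻¹(0.975) = 0.962.

[0.636, 0.962]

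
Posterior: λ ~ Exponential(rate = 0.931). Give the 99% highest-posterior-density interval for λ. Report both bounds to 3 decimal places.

[0.000, 4.946]

The exponential density is strictly decreasing on [0, ∞), so the HPD interval is anchored at 0: [0, q] with P(λ ≤ q) = 0.99.
q = −ln(1 − 0.99) / 0.931 = 4.6052 / 0.931 = 4.946.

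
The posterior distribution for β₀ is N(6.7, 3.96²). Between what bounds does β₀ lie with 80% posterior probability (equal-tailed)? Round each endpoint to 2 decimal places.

The posterior is symmetric, so the 80% equal-tailed interval is β₀ = 6.7 ± z·3.96 with z = 1.282.
Half-width: 1.282 × 3.96 = 5.07.
6.7 − 5.07 = 1.63; 6.7 + 5.07 = 11.77.

[1.63, 11.77]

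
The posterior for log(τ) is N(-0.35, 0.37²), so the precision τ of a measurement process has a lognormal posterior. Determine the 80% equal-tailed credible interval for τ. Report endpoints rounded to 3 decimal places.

On the log scale the 80% interval is -0.35 ± 1.282 × 0.37 = [-0.8242, 0.1242].
Exponentiate: [e^-0.8242, e^0.1242] = [0.439, 1.132].

[0.439, 1.132]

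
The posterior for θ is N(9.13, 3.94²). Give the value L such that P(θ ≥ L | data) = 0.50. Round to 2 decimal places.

9.13

Need L with P(θ ≥ L) = 0.50: L = 9.13 − z_{0.5}·3.94.
z = 0.000; L = 9.13 − 0.000 × 3.94 = 9.13.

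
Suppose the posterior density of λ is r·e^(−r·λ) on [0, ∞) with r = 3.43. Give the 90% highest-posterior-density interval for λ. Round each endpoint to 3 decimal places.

[0.000, 0.671]

The exponential density is strictly decreasing on [0, ∞), so the HPD interval is anchored at 0: [0, q] with P(λ ≤ q) = 0.90.
q = −ln(1 − 0.90) / 3.43 = 2.3026 / 3.43 = 0.671.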